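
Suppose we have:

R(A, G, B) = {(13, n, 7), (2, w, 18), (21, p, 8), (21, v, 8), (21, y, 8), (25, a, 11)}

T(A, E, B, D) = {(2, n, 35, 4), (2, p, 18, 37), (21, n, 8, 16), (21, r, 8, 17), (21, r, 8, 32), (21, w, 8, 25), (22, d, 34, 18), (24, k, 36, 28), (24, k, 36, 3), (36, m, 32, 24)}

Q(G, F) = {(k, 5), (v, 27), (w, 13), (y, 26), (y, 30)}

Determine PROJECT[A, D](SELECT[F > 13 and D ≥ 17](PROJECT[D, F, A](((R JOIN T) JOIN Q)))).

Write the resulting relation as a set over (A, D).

Joining R and T on A, B yields {(2, w, 18, p, 37), (21, p, 8, n, 16), (21, p, 8, r, 17), (21, p, 8, r, 32), (21, p, 8, w, 25), (21, v, 8, n, 16), (21, v, 8, r, 17), (21, v, 8, r, 32), (21, v, 8, w, 25), (21, y, 8, n, 16), (21, y, 8, r, 17), (21, y, 8, r, 32), (21, y, 8, w, 25)}.
Joining (R JOIN T) and Q on G yields {(2, w, 18, p, 37, 13), (21, v, 8, n, 16, 27), (21, v, 8, r, 17, 27), (21, v, 8, r, 32, 27), (21, v, 8, w, 25, 27), (21, y, 8, n, 16, 26), (21, y, 8, n, 16, 30), (21, y, 8, r, 17, 26), (21, y, 8, r, 17, 30), (21, y, 8, r, 32, 26), (21, y, 8, r, 32, 30), (21, y, 8, w, 25, 26), (21, y, 8, w, 25, 30)}.
Projecting to D, F, A: {(16, 26, 21), (16, 27, 21), (16, 30, 21), (17, 26, 21), (17, 27, 21), (17, 30, 21), (25, 26, 21), (25, 27, 21), (25, 30, 21), (32, 26, 21), (32, 27, 21), (32, 30, 21), (37, 13, 2)}
σ[F > 13 and D ≥ 17]: keep tuples satisfying F > 13 and D ≥ 17 → {(17, 26, 21), (17, 27, 21), (17, 30, 21), (25, 26, 21), (25, 27, 21), (25, 30, 21), (32, 26, 21), (32, 27, 21), (32, 30, 21)}
Projecting to A, D (6 duplicate(s) eliminated): {(21, 17), (21, 25), (21, 32)}

{(21, 17), (21, 25), (21, 32)}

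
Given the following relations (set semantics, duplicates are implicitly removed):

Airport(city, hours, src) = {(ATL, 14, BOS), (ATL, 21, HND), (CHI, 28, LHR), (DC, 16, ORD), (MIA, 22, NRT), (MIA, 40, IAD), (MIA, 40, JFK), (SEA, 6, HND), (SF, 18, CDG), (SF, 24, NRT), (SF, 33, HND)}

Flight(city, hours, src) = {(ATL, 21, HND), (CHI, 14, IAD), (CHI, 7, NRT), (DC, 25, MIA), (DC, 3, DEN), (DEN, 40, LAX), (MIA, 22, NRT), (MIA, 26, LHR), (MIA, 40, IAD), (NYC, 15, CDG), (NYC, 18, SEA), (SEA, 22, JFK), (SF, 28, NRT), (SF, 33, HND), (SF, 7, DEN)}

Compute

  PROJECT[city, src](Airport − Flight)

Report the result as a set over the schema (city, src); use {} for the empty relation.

{(ATL, BOS), (CHI, LHR), (DC, ORD), (MIA, JFK), (SEA, HND), (SF, CDG), (SF, NRT)}

Taking the difference: {(ATL, 14, BOS), (CHI, 28, LHR), (DC, 16, ORD), (MIA, 40, JFK), (SEA, 6, HND), (SF, 18, CDG), (SF, 24, NRT)}
Projecting to city, src: {(ATL, BOS), (CHI, LHR), (DC, ORD), (MIA, JFK), (SEA, HND), (SF, CDG), (SF, NRT)}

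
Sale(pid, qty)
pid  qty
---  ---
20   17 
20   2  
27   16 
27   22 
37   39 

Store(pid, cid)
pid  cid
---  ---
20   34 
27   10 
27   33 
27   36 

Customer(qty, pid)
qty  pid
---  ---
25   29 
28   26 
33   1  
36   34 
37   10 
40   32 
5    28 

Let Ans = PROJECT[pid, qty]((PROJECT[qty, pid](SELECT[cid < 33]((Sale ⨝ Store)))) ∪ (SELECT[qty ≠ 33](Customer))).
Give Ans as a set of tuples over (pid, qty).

Sale ⋈ Store (natural join on pid): {(20, 17, 34), (20, 2, 34), (27, 16, 10), (27, 16, 33), (27, 16, 36), (27, 22, 10), (27, 22, 33), (27, 22, 36)}
Selection cid < 33: {(27, 16, 10), (27, 22, 10)}
Projecting to qty, pid: {(16, 27), (22, 27)}
Selection qty ≠ 33: {(25, 29), (28, 26), (36, 34), (37, 10), (40, 32), (5, 28)}
Set union of the two operands is {(16, 27), (22, 27), (25, 29), (28, 26), (36, 34), (37, 10), (40, 32), (5, 28)}.
Projecting to pid, qty: {(10, 37), (26, 28), (27, 16), (27, 22), (28, 5), (29, 25), (32, 40), (34, 36)}

{(10, 37), (26, 28), (27, 16), (27, 22), (28, 5), (29, 25), (32, 40), (34, 36)}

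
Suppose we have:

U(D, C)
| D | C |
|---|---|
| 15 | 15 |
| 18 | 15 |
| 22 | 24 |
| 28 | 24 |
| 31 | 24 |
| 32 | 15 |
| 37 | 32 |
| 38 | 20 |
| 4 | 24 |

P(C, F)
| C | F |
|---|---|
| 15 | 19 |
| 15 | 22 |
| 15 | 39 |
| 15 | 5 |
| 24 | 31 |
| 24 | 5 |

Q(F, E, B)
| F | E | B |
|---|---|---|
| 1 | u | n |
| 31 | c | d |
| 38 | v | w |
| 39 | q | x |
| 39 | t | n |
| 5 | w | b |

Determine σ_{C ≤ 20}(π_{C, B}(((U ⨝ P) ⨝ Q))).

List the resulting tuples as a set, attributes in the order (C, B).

Joining U and P on C yields {(15, 15, 19), (15, 15, 22), (15, 15, 39), (15, 15, 5), (18, 15, 19), (18, 15, 22), (18, 15, 39), (18, 15, 5), (22, 24, 31), (22, 24, 5), (28, 24, 31), (28, 24, 5), (31, 24, 31), (31, 24, 5), (32, 15, 19), (32, 15, 22), (32, 15, 39), (32, 15, 5), (4, 24, 31), (4, 24, 5)}.
Joining (U ⨝ P) and Q on F yields {(15, 15, 39, q, x), (15, 15, 39, t, n), (15, 15, 5, w, b), (18, 15, 39, q, x), (18, 15, 39, t, n), (18, 15, 5, w, b), (22, 24, 31, c, d), (22, 24, 5, w, b), (28, 24, 31, c, d), (28, 24, 5, w, b), (31, 24, 31, c, d), (31, 24, 5, w, b), (32, 15, 39, q, x), (32, 15, 39, t, n), (32, 15, 5, w, b), (4, 24, 31, c, d), (4, 24, 5, w, b)}.
π[C, B]: project onto (C, B) (12 duplicate(s) eliminated) → {(15, b), (15, n), (15, x), (24, b), (24, d)}
Filtering on C ≤ 20 leaves {(15, b), (15, n), (15, x)}.

{(15, b), (15, n), (15, x)}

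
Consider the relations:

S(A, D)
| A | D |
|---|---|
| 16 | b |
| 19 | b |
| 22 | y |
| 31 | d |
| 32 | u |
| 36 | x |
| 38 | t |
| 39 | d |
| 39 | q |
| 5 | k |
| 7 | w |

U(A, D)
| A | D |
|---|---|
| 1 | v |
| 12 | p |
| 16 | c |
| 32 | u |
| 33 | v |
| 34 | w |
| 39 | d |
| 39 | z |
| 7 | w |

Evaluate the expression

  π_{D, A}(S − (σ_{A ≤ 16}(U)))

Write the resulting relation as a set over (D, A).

{(b, 16), (b, 19), (d, 31), (d, 39), (k, 5), (q, 39), (t, 38), (u, 32), (x, 36), (y, 22)}

Apply σ_{A ≤ 16}; surviving tuples: {(1, v), (12, p), (16, c), (7, w)}
Difference: {(16, b), (19, b), (22, y), (31, d), (32, u), (36, x), (38, t), (39, d), (39, q), (5, k), (7, w)} with {(1, v), (12, p), (16, c), (7, w)} → {(16, b), (19, b), (22, y), (31, d), (32, u), (36, x), (38, t), (39, d), (39, q), (5, k)}
π_{D, A} gives {(b, 16), (b, 19), (d, 31), (d, 39), (k, 5), (q, 39), (t, 38), (u, 32), (x, 36), (y, 22)}.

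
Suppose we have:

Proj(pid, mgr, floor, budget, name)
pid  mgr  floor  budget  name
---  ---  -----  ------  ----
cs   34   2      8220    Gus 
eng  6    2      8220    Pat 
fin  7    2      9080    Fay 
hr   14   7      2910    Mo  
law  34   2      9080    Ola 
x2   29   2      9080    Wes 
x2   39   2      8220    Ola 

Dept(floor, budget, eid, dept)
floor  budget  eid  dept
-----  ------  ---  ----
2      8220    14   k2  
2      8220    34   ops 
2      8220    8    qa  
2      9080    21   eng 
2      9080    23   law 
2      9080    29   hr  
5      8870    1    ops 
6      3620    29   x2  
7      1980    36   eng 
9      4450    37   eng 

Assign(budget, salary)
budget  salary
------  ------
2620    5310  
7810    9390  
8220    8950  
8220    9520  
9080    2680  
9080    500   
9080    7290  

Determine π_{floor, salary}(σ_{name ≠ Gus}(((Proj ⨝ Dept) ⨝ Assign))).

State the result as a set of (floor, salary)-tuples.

{(2, 2680), (2, 500), (2, 7290), (2, 8950), (2, 9520)}

Proj ⋈ Dept (natural join on floor, budget): {(cs, 34, 2, 8220, Gus, 14, k2), (cs, 34, 2, 8220, Gus, 34, ops), (cs, 34, 2, 8220, Gus, 8, qa), (eng, 6, 2, 8220, Pat, 14, k2), (eng, 6, 2, 8220, Pat, 34, ops), (eng, 6, 2, 8220, Pat, 8, qa), (fin, 7, 2, 9080, Fay, 21, eng), (fin, 7, 2, 9080, Fay, 23, law), (fin, 7, 2, 9080, Fay, 29, hr), (law, 34, 2, 9080, Ola, 21, eng), (law, 34, 2, 9080, Ola, 23, law), (law, 34, 2, 9080, Ola, 29, hr), (x2, 29, 2, 9080, Wes, 21, eng), (x2, 29, 2, 9080, Wes, 23, law), (x2, 29, 2, 9080, Wes, 29, hr), (x2, 39, 2, 8220, Ola, 14, k2), (x2, 39, 2, 8220, Ola, 34, ops), (x2, 39, 2, 8220, Ola, 8, qa)}
(Proj ⨝ Dept) ⋈ Assign (natural join on budget): {(cs, 34, 2, 8220, Gus, 14, k2, 8950), (cs, 34, 2, 8220, Gus, 14, k2, 9520), (cs, 34, 2, 8220, Gus, 34, ops, 8950), (cs, 34, 2, 8220, Gus, 34, ops, 9520), (cs, 34, 2, 8220, Gus, 8, qa, 8950), (cs, 34, 2, 8220, Gus, 8, qa, 9520), (eng, 6, 2, 8220, Pat, 14, k2, 8950), (eng, 6, 2, 8220, Pat, 14, k2, 9520), (eng, 6, 2, 8220, Pat, 34, ops, 8950), (eng, 6, 2, 8220, Pat, 34, ops, 9520), (eng, 6, 2, 8220, Pat, 8, qa, 8950), (eng, 6, 2, 8220, Pat, 8, qa, 9520), (fin, 7, 2, 9080, Fay, 21, eng, 2680), (fin, 7, 2, 9080, Fay, 21, eng, 500), (fin, 7, 2, 9080, Fay, 21, eng, 7290), (fin, 7, 2, 9080, Fay, 23, law, 2680), (fin, 7, 2, 9080, Fay, 23, law, 500), (fin, 7, 2, 9080, Fay, 23, law, 7290), (fin, 7, 2, 9080, Fay, 29, hr, 2680), (fin, 7, 2, 9080, Fay, 29, hr, 500), (fin, 7, 2, 9080, Fay, 29, hr, 7290), (law, 34, 2, 9080, Ola, 21, eng, 2680), (law, 34, 2, 9080, Ola, 21, eng, 500), (law, 34, 2, 9080, Ola, 21, eng, 7290), (law, 34, 2, 9080, Ola, 23, law, 2680), (law, 34, 2, 9080, Ola, 23, law, 500), (law, 34, 2, 9080, Ola, 23, law, 7290), (law, 34, 2, 9080, Ola, 29, hr, 2680), (law, 34, 2, 9080, Ola, 29, hr, 500), (law, 34, 2, 9080, Ola, 29, hr, 7290), (x2, 29, 2, 9080, Wes, 21, eng, 2680), (x2, 29, 2, 9080, Wes, 21, eng, 500), (x2, 29, 2, 9080, Wes, 21, eng, 7290), (x2, 29, 2, 9080, Wes, 23, law, 2680), (x2, 29, 2, 9080, Wes, 23, law, 500), (x2, 29, 2, 9080, Wes, 23, law, 7290), (x2, 29, 2, 9080, Wes, 29, hr, 2680), (x2, 29, 2, 9080, Wes, 29, hr, 500), (x2, 29, 2, 9080, Wes, 29, hr, 7290), (x2, 39, 2, 8220, Ola, 14, k2, 8950), (x2, 39, 2, 8220, Ola, 14, k2, 9520), (x2, 39, 2, 8220, Ola, 34, ops, 8950), (x2, 39, 2, 8220, Ola, 34, ops, 9520), (x2, 39, 2, 8220, Ola, 8, qa, 8950), (x2, 39, 2, 8220, Ola, 8, qa, 9520)}
Selection name ≠ Gus: {(eng, 6, 2, 8220, Pat, 14, k2, 8950), (eng, 6, 2, 8220, Pat, 14, k2, 9520), (eng, 6, 2, 8220, Pat, 34, ops, 8950), (eng, 6, 2, 8220, Pat, 34, ops, 9520), (eng, 6, 2, 8220, Pat, 8, qa, 8950), (eng, 6, 2, 8220, Pat, 8, qa, 9520), (fin, 7, 2, 9080, Fay, 21, eng, 2680), (fin, 7, 2, 9080, Fay, 21, eng, 500), (fin, 7, 2, 9080, Fay, 21, eng, 7290), (fin, 7, 2, 9080, Fay, 23, law, 2680), (fin, 7, 2, 9080, Fay, 23, law, 500), (fin, 7, 2, 9080, Fay, 23, law, 7290), (fin, 7, 2, 9080, Fay, 29, hr, 2680), (fin, 7, 2, 9080, Fay, 29, hr, 500), (fin, 7, 2, 9080, Fay, 29, hr, 7290), (law, 34, 2, 9080, Ola, 21, eng, 2680), (law, 34, 2, 9080, Ola, 21, eng, 500), (law, 34, 2, 9080, Ola, 21, eng, 7290), (law, 34, 2, 9080, Ola, 23, law, 2680), (law, 34, 2, 9080, Ola, 23, law, 500), (law, 34, 2, 9080, Ola, 23, law, 7290), (law, 34, 2, 9080, Ola, 29, hr, 2680), (law, 34, 2, 9080, Ola, 29, hr, 500), (law, 34, 2, 9080, Ola, 29, hr, 7290), (x2, 29, 2, 9080, Wes, 21, eng, 2680), (x2, 29, 2, 9080, Wes, 21, eng, 500), (x2, 29, 2, 9080, Wes, 21, eng, 7290), (x2, 29, 2, 9080, Wes, 23, law, 2680), (x2, 29, 2, 9080, Wes, 23, law, 500), (x2, 29, 2, 9080, Wes, 23, law, 7290), (x2, 29, 2, 9080, Wes, 29, hr, 2680), (x2, 29, 2, 9080, Wes, 29, hr, 500), (x2, 29, 2, 9080, Wes, 29, hr, 7290), (x2, 39, 2, 8220, Ola, 14, k2, 8950), (x2, 39, 2, 8220, Ola, 14, k2, 9520), (x2, 39, 2, 8220, Ola, 34, ops, 8950), (x2, 39, 2, 8220, Ola, 34, ops, 9520), (x2, 39, 2, 8220, Ola, 8, qa, 8950), (x2, 39, 2, 8220, Ola, 8, qa, 9520)}
π[floor, salary]: project onto (floor, salary) (34 duplicate(s) eliminated) → {(2, 2680), (2, 500), (2, 7290), (2, 8950), (2, 9520)}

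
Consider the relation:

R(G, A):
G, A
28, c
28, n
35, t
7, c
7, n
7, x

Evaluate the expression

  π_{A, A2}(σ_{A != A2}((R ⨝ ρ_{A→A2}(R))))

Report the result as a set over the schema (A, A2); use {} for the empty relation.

{(c, n), (c, x), (n, c), (n, x), (x, c), (x, n)}

ρ[A→A2]: schema becomes (G, A2); tuples unchanged.
Natural join on G: {(28, c, c), (28, c, n), (28, n, c), (28, n, n), (35, t, t), (7, c, c), (7, c, n), (7, c, x), (7, n, c), (7, n, n), (7, n, x), (7, x, c), (7, x, n), (7, x, x)}
Selection A != A2: {(28, c, n), (28, n, c), (7, c, n), (7, c, x), (7, n, c), (7, n, x), (7, x, c), (7, x, n)}
Projecting to A, A2 (2 duplicate(s) eliminated): {(c, n), (c, x), (n, c), (n, x), (x, c), (x, n)}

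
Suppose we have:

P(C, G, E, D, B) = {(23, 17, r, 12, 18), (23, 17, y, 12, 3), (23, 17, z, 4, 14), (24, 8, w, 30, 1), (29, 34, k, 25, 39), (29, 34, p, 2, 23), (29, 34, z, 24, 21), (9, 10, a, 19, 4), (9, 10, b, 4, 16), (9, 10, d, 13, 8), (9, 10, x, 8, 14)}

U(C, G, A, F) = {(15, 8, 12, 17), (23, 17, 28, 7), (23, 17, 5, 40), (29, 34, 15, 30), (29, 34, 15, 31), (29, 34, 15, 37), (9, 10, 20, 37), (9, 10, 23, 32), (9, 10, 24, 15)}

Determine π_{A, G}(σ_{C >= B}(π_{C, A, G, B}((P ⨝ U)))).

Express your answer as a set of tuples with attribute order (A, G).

Natural join on C, G: {(23, 17, r, 12, 18, 28, 7), (23, 17, r, 12, 18, 5, 40), (23, 17, y, 12, 3, 28, 7), (23, 17, y, 12, 3, 5, 40), (23, 17, z, 4, 14, 28, 7), (23, 17, z, 4, 14, 5, 40), (29, 34, k, 25, 39, 15, 30), (29, 34, k, 25, 39, 15, 31), (29, 34, k, 25, 39, 15, 37), (29, 34, p, 2, 23, 15, 30), (29, 34, p, 2, 23, 15, 31), (29, 34, p, 2, 23, 15, 37), (29, 34, z, 24, 21, 15, 30), (29, 34, z, 24, 21, 15, 31), (29, 34, z, 24, 21, 15, 37), (9, 10, a, 19, 4, 20, 37), (9, 10, a, 19, 4, 23, 32), (9, 10, a, 19, 4, 24, 15), (9, 10, b, 4, 16, 20, 37), (9, 10, b, 4, 16, 23, 32), (9, 10, b, 4, 16, 24, 15), (9, 10, d, 13, 8, 20, 37), (9, 10, d, 13, 8, 23, 32), (9, 10, d, 13, 8, 24, 15), (9, 10, x, 8, 14, 20, 37), (9, 10, x, 8, 14, 23, 32), (9, 10, x, 8, 14, 24, 15)}
π_{C, A, G, B} gives {(23, 28, 17, 14), (23, 28, 17, 18), (23, 28, 17, 3), (23, 5, 17, 14), (23, 5, 17, 18), (23, 5, 17, 3), (29, 15, 34, 21), (29, 15, 34, 23), (29, 15, 34, 39), (9, 20, 10, 14), (9, 20, 10, 16), (9, 20, 10, 4), (9, 20, 10, 8), (9, 23, 10, 14), (9, 23, 10, 16), (9, 23, 10, 4), (9, 23, 10, 8), (9, 24, 10, 14), (9, 24, 10, 16), (9, 24, 10, 4), (9, 24, 10, 8)} (6 duplicate(s) eliminated).
Filtering on C >= B leaves {(23, 28, 17, 14), (23, 28, 17, 18), (23, 28, 17, 3), (23, 5, 17, 14), (23, 5, 17, 18), (23, 5, 17, 3), (29, 15, 34, 21), (29, 15, 34, 23), (9, 20, 10, 4), (9, 20, 10, 8), (9, 23, 10, 4), (9, 23, 10, 8), (9, 24, 10, 4), (9, 24, 10, 8)}.
π_{A, G} gives {(15, 34), (20, 10), (23, 10), (24, 10), (28, 17), (5, 17)} (8 duplicate(s) eliminated).

{(15, 34), (20, 10), (23, 10), (24, 10), (28, 17), (5, 17)}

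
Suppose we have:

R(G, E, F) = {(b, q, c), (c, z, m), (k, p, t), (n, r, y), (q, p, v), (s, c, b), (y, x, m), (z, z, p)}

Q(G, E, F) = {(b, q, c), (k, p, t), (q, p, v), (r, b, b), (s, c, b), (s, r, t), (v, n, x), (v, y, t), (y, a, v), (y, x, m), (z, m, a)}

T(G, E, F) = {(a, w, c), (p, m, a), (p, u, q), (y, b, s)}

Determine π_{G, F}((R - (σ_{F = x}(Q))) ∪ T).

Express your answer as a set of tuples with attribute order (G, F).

Filtering on F = x leaves {(v, n, x)}.
Taking the difference: {(b, q, c), (c, z, m), (k, p, t), (n, r, y), (q, p, v), (s, c, b), (y, x, m), (z, z, p)}
Taking the union: {(a, w, c), (b, q, c), (c, z, m), (k, p, t), (n, r, y), (p, m, a), (p, u, q), (q, p, v), (s, c, b), (y, b, s), (y, x, m), (z, z, p)}
π[G, F]: project onto (G, F) → {(a, c), (b, c), (c, m), (k, t), (n, y), (p, a), (p, q), (q, v), (s, b), (y, m), (y, s), (z, p)}

{(a, c), (b, c), (c, m), (k, t), (n, y), (p, a), (p, q), (q, v), (s, b), (y, m), (y, s), (z, p)}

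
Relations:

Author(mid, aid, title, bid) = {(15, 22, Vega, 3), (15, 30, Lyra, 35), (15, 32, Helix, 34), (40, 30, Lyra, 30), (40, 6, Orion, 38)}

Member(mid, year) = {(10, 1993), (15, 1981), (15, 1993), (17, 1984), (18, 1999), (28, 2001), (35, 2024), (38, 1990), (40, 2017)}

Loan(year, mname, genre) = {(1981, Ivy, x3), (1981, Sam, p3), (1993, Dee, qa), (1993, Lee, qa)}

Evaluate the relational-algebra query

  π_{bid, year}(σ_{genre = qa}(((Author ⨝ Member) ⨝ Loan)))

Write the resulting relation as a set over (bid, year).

{(3, 1993), (34, 1993), (35, 1993)}

Joining Author and Member on mid yields {(15, 22, Vega, 3, 1981), (15, 22, Vega, 3, 1993), (15, 30, Lyra, 35, 1981), (15, 30, Lyra, 35, 1993), (15, 32, Helix, 34, 1981), (15, 32, Helix, 34, 1993), (40, 30, Lyra, 30, 2017), (40, 6, Orion, 38, 2017)}.
Joining (Author ⨝ Member) and Loan on year yields {(15, 22, Vega, 3, 1981, Ivy, x3), (15, 22, Vega, 3, 1981, Sam, p3), (15, 22, Vega, 3, 1993, Dee, qa), (15, 22, Vega, 3, 1993, Lee, qa), (15, 30, Lyra, 35, 1981, Ivy, x3), (15, 30, Lyra, 35, 1981, Sam, p3), (15, 30, Lyra, 35, 1993, Dee, qa), (15, 30, Lyra, 35, 1993, Lee, qa), (15, 32, Helix, 34, 1981, Ivy, x3), (15, 32, Helix, 34, 1981, Sam, p3), (15, 32, Helix, 34, 1993, Dee, qa), (15, 32, Helix, 34, 1993, Lee, qa)}.
Filtering on genre = qa leaves {(15, 22, Vega, 3, 1993, Dee, qa), (15, 22, Vega, 3, 1993, Lee, qa), (15, 30, Lyra, 35, 1993, Dee, qa), (15, 30, Lyra, 35, 1993, Lee, qa), (15, 32, Helix, 34, 1993, Dee, qa), (15, 32, Helix, 34, 1993, Lee, qa)}.
Projecting to bid, year (3 duplicate(s) eliminated): {(3, 1993), (34, 1993), (35, 1993)}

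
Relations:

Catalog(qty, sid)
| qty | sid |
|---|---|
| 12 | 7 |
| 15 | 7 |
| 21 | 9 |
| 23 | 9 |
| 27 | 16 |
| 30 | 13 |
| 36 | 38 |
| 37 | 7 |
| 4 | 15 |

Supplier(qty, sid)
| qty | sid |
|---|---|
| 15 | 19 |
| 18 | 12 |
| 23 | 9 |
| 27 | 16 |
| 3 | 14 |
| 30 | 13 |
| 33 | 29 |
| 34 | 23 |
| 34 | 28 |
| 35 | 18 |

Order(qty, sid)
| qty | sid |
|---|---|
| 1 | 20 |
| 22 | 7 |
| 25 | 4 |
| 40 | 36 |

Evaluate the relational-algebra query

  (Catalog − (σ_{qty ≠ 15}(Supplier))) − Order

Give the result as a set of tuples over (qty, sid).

σ[qty ≠ 15]: keep tuples satisfying qty ≠ 15 → {(18, 12), (23, 9), (27, 16), (3, 14), (30, 13), (33, 29), (34, 23), (34, 28), (35, 18)}
Taking the difference: {(12, 7), (15, 7), (21, 9), (36, 38), (37, 7), (4, 15)}
Taking the difference: {(12, 7), (15, 7), (21, 9), (36, 38), (37, 7), (4, 15)}

{(12, 7), (15, 7), (21, 9), (36, 38), (37, 7), (4, 15)}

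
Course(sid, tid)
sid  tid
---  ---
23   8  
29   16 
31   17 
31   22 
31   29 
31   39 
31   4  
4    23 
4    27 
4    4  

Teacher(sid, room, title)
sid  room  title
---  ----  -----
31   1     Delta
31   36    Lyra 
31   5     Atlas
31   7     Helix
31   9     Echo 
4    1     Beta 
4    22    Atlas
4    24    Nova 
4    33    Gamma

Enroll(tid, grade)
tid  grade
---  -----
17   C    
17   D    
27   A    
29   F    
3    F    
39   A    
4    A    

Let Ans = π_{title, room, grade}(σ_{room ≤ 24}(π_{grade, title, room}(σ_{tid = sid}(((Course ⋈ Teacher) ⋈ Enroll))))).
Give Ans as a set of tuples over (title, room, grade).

{(Atlas, 22, A), (Beta, 1, A), (Nova, 24, A)}

Natural join on sid: {(31, 17, 1, Delta), (31, 17, 36, Lyra), (31, 17, 5, Atlas), (31, 17, 7, Helix), (31, 17, 9, Echo), (31, 22, 1, Delta), (31, 22, 36, Lyra), (31, 22, 5, Atlas), (31, 22, 7, Helix), (31, 22, 9, Echo), (31, 29, 1, Delta), (31, 29, 36, Lyra), (31, 29, 5, Atlas), (31, 29, 7, Helix), (31, 29, 9, Echo), (31, 39, 1, Delta), (31, 39, 36, Lyra), (31, 39, 5, Atlas), (31, 39, 7, Helix), (31, 39, 9, Echo), (31, 4, 1, Delta), (31, 4, 36, Lyra), (31, 4, 5, Atlas), (31, 4, 7, Helix), (31, 4, 9, Echo), (4, 23, 1, Beta), (4, 23, 22, Atlas), (4, 23, 24, Nova), (4, 23, 33, Gamma), (4, 27, 1, Beta), (4, 27, 22, Atlas), (4, 27, 24, Nova), (4, 27, 33, Gamma), (4, 4, 1, Beta), (4, 4, 22, Atlas), (4, 4, 24, Nova), (4, 4, 33, Gamma)}
Natural join on tid: {(31, 17, 1, Delta, C), (31, 17, 1, Delta, D), (31, 17, 36, Lyra, C), (31, 17, 36, Lyra, D), (31, 17, 5, Atlas, C), (31, 17, 5, Atlas, D), (31, 17, 7, Helix, C), (31, 17, 7, Helix, D), (31, 17, 9, Echo, C), (31, 17, 9, Echo, D), (31, 29, 1, Delta, F), (31, 29, 36, Lyra, F), (31, 29, 5, Atlas, F), (31, 29, 7, Helix, F), (31, 29, 9, Echo, F), (31, 39, 1, Delta, A), (31, 39, 36, Lyra, A), (31, 39, 5, Atlas, A), (31, 39, 7, Helix, A), (31, 39, 9, Echo, A), (31, 4, 1, Delta, A), (31, 4, 36, Lyra, A), (31, 4, 5, Atlas, A), (31, 4, 7, Helix, A), (31, 4, 9, Echo, A), (4, 27, 1, Beta, A), (4, 27, 22, Atlas, A), (4, 27, 24, Nova, A), (4, 27, 33, Gamma, A), (4, 4, 1, Beta, A), (4, 4, 22, Atlas, A), (4, 4, 24, Nova, A), (4, 4, 33, Gamma, A)}
Selection tid = sid: {(4, 4, 1, Beta, A), (4, 4, 22, Atlas, A), (4, 4, 24, Nova, A), (4, 4, 33, Gamma, A)}
Keep only column(s) grade, title, room: {(A, Atlas, 22), (A, Beta, 1), (A, Gamma, 33), (A, Nova, 24)}
Selection room ≤ 24: {(A, Atlas, 22), (A, Beta, 1), (A, Nova, 24)}
Keep only column(s) title, room, grade: {(Atlas, 22, A), (Beta, 1, A), (Nova, 24, A)}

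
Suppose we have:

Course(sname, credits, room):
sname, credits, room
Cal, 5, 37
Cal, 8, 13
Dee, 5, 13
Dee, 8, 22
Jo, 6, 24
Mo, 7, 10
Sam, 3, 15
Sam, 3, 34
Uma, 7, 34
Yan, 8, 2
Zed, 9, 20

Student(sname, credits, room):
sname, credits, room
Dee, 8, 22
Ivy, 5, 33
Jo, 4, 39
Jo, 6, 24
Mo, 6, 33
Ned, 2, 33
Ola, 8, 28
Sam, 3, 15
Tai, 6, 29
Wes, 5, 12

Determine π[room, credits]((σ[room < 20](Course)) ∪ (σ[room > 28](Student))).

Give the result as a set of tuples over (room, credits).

Filtering on room < 20 leaves {(Cal, 8, 13), (Dee, 5, 13), (Mo, 7, 10), (Sam, 3, 15), (Yan, 8, 2)}.
Filtering on room > 28 leaves {(Ivy, 5, 33), (Jo, 4, 39), (Mo, 6, 33), (Ned, 2, 33), (Tai, 6, 29)}.
Taking the union: {(Cal, 8, 13), (Dee, 5, 13), (Ivy, 5, 33), (Jo, 4, 39), (Mo, 6, 33), (Mo, 7, 10), (Ned, 2, 33), (Sam, 3, 15), (Tai, 6, 29), (Yan, 8, 2)}
π[room, credits]: project onto (room, credits) → {(10, 7), (13, 5), (13, 8), (15, 3), (2, 8), (29, 6), (33, 2), (33, 5), (33, 6), (39, 4)}

{(10, 7), (13, 5), (13, 8), (15, 3), (2, 8), (29, 6), (33, 2), (33, 5), (33, 6), (39, 4)}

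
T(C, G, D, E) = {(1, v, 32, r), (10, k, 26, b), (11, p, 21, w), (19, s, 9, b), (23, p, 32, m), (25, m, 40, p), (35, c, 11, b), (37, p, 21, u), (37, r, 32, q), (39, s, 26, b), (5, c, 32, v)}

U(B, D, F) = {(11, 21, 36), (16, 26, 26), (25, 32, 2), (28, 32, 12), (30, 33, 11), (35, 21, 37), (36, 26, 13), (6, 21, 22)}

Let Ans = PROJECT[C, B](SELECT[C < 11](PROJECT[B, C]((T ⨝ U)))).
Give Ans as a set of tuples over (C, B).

T ⋈ U (natural join on D): {(1, v, 32, r, 25, 2), (1, v, 32, r, 28, 12), (10, k, 26, b, 16, 26), (10, k, 26, b, 36, 13), (11, p, 21, w, 11, 36), (11, p, 21, w, 35, 37), (11, p, 21, w, 6, 22), (23, p, 32, m, 25, 2), (23, p, 32, m, 28, 12), (37, p, 21, u, 11, 36), (37, p, 21, u, 35, 37), (37, p, 21, u, 6, 22), (37, r, 32, q, 25, 2), (37, r, 32, q, 28, 12), (39, s, 26, b, 16, 26), (39, s, 26, b, 36, 13), (5, c, 32, v, 25, 2), (5, c, 32, v, 28, 12)}
π_{B, C} gives {(11, 11), (11, 37), (16, 10), (16, 39), (25, 1), (25, 23), (25, 37), (25, 5), (28, 1), (28, 23), (28, 37), (28, 5), (35, 11), (35, 37), (36, 10), (36, 39), (6, 11), (6, 37)}.
Filtering on C < 11 leaves {(16, 10), (25, 1), (25, 5), (28, 1), (28, 5), (36, 10)}.
π_{C, B} gives {(1, 25), (1, 28), (10, 16), (10, 36), (5, 25), (5, 28)}.

{(1, 25), (1, 28), (10, 16), (10, 36), (5, 25), (5, 28)}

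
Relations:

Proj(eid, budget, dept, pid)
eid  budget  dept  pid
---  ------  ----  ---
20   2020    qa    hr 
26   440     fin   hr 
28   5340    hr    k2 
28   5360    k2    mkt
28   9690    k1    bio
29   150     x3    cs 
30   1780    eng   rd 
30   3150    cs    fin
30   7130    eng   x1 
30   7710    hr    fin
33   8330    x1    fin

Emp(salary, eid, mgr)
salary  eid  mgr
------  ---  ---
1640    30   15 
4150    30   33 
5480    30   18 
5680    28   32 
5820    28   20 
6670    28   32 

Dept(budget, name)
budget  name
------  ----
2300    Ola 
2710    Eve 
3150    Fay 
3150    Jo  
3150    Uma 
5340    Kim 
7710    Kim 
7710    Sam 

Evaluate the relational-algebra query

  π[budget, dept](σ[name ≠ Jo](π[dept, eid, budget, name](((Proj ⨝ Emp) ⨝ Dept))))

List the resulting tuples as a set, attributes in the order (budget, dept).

Proj ⋈ Emp (natural join on eid): {(28, 5340, hr, k2, 5680, 32), (28, 5340, hr, k2, 5820, 20), (28, 5340, hr, k2, 6670, 32), (28, 5360, k2, mkt, 5680, 32), (28, 5360, k2, mkt, 5820, 20), (28, 5360, k2, mkt, 6670, 32), (28, 9690, k1, bio, 5680, 32), (28, 9690, k1, bio, 5820, 20), (28, 9690, k1, bio, 6670, 32), (30, 1780, eng, rd, 1640, 15), (30, 1780, eng, rd, 4150, 33), (30, 1780, eng, rd, 5480, 18), (30, 3150, cs, fin, 1640, 15), (30, 3150, cs, fin, 4150, 33), (30, 3150, cs, fin, 5480, 18), (30, 7130, eng, x1, 1640, 15), (30, 7130, eng, x1, 4150, 33), (30, 7130, eng, x1, 5480, 18), (30, 7710, hr, fin, 1640, 15), (30, 7710, hr, fin, 4150, 33), (30, 7710, hr, fin, 5480, 18)}
(Proj ⨝ Emp) ⋈ Dept (natural join on budget): {(28, 5340, hr, k2, 5680, 32, Kim), (28, 5340, hr, k2, 5820, 20, Kim), (28, 5340, hr, k2, 6670, 32, Kim), (30, 3150, cs, fin, 1640, 15, Fay), (30, 3150, cs, fin, 1640, 15, Jo), (30, 3150, cs, fin, 1640, 15, Uma), (30, 3150, cs, fin, 4150, 33, Fay), (30, 3150, cs, fin, 4150, 33, Jo), (30, 3150, cs, fin, 4150, 33, Uma), (30, 3150, cs, fin, 5480, 18, Fay), (30, 3150, cs, fin, 5480, 18, Jo), (30, 3150, cs, fin, 5480, 18, Uma), (30, 7710, hr, fin, 1640, 15, Kim), (30, 7710, hr, fin, 1640, 15, Sam), (30, 7710, hr, fin, 4150, 33, Kim), (30, 7710, hr, fin, 4150, 33, Sam), (30, 7710, hr, fin, 5480, 18, Kim), (30, 7710, hr, fin, 5480, 18, Sam)}
π_{dept, eid, budget, name} gives {(cs, 30, 3150, Fay), (cs, 30, 3150, Jo), (cs, 30, 3150, Uma), (hr, 28, 5340, Kim), (hr, 30, 7710, Kim), (hr, 30, 7710, Sam)} (12 duplicate(s) eliminated).
Selection name ≠ Jo: {(cs, 30, 3150, Fay), (cs, 30, 3150, Uma), (hr, 28, 5340, Kim), (hr, 30, 7710, Kim), (hr, 30, 7710, Sam)}
π_{budget, dept} gives {(3150, cs), (5340, hr), (7710, hr)} (2 duplicate(s) eliminated).

{(3150, cs), (5340, hr), (7710, hr)}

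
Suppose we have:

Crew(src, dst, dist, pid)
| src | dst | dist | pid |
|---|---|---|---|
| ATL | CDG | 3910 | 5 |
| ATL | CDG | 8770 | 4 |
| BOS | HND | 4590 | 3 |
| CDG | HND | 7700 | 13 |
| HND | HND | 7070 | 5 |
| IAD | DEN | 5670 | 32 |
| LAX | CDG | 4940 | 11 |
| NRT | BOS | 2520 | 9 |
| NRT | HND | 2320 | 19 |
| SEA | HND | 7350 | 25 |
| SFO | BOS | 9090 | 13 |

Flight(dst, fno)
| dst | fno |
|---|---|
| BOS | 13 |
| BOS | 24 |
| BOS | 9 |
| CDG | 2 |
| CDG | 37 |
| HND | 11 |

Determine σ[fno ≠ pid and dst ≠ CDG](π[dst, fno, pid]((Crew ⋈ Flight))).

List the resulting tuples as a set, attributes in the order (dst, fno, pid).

Joining Crew and Flight on dst yields {(ATL, CDG, 3910, 5, 2), (ATL, CDG, 3910, 5, 37), (ATL, CDG, 8770, 4, 2), (ATL, CDG, 8770, 4, 37), (BOS, HND, 4590, 3, 11), (CDG, HND, 7700, 13, 11), (HND, HND, 7070, 5, 11), (LAX, CDG, 4940, 11, 2), (LAX, CDG, 4940, 11, 37), (NRT, BOS, 2520, 9, 13), (NRT, BOS, 2520, 9, 24), (NRT, BOS, 2520, 9, 9), (NRT, HND, 2320, 19, 11), (SEA, HND, 7350, 25, 11), (SFO, BOS, 9090, 13, 13), (SFO, BOS, 9090, 13, 24), (SFO, BOS, 9090, 13, 9)}.
Projecting to dst, fno, pid: {(BOS, 13, 13), (BOS, 13, 9), (BOS, 24, 13), (BOS, 24, 9), (BOS, 9, 13), (BOS, 9, 9), (CDG, 2, 11), (CDG, 2, 4), (CDG, 2, 5), (CDG, 37, 11), (CDG, 37, 4), (CDG, 37, 5), (HND, 11, 13), (HND, 11, 19), (HND, 11, 25), (HND, 11, 3), (HND, 11, 5)}
Filtering on fno ≠ pid and dst ≠ CDG leaves {(BOS, 13, 9), (BOS, 24, 13), (BOS, 24, 9), (BOS, 9, 13), (HND, 11, 13), (HND, 11, 19), (HND, 11, 25), (HND, 11, 3), (HND, 11, 5)}.

{(BOS, 13, 9), (BOS, 24, 13), (BOS, 24, 9), (BOS, 9, 13), (HND, 11, 13), (HND, 11, 19), (HND, 11, 25), (HND, 11, 3), (HND, 11, 5)}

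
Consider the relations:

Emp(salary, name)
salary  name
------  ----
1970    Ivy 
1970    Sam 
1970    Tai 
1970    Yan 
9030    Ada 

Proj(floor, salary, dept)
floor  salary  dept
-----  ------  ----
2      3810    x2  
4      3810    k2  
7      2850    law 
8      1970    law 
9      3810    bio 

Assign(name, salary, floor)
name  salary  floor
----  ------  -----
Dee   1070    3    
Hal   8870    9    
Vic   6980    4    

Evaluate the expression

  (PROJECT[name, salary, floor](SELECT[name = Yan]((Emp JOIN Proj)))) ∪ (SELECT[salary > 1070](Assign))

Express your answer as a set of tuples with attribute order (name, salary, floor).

Joining Emp and Proj on salary yields {(1970, Ivy, 8, law), (1970, Sam, 8, law), (1970, Tai, 8, law), (1970, Yan, 8, law)}.
Apply σ_{name = Yan}; surviving tuples: {(1970, Yan, 8, law)}
π[name, salary, floor]: project onto (name, salary, floor) → {(Yan, 1970, 8)}
Apply σ_{salary > 1070}; surviving tuples: {(Hal, 8870, 9), (Vic, 6980, 4)}
Taking the union: {(Hal, 8870, 9), (Vic, 6980, 4), (Yan, 1970, 8)}

{(Hal, 8870, 9), (Vic, 6980, 4), (Yan, 1970, 8)}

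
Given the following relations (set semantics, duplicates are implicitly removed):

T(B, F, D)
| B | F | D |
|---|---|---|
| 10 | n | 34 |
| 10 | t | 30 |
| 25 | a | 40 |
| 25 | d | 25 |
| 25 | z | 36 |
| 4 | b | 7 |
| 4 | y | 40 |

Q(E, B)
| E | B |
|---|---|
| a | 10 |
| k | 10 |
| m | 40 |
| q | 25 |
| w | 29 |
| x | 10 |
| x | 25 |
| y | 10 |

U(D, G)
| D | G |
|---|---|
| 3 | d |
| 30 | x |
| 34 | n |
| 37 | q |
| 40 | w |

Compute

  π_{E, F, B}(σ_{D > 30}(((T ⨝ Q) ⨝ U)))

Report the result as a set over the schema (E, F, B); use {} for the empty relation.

Joining T and Q on B yields {(10, n, 34, a), (10, n, 34, k), (10, n, 34, x), (10, n, 34, y), (10, t, 30, a), (10, t, 30, k), (10, t, 30, x), (10, t, 30, y), (25, a, 40, q), (25, a, 40, x), (25, d, 25, q), (25, d, 25, x), (25, z, 36, q), (25, z, 36, x)}.
Joining (T ⨝ Q) and U on D yields {(10, n, 34, a, n), (10, n, 34, k, n), (10, n, 34, x, n), (10, n, 34, y, n), (10, t, 30, a, x), (10, t, 30, k, x), (10, t, 30, x, x), (10, t, 30, y, x), (25, a, 40, q, w), (25, a, 40, x, w)}.
Selection D > 30: {(10, n, 34, a, n), (10, n, 34, k, n), (10, n, 34, x, n), (10, n, 34, y, n), (25, a, 40, q, w), (25, a, 40, x, w)}
π[E, F, B]: project onto (E, F, B) → {(a, n, 10), (k, n, 10), (q, a, 25), (x, a, 25), (x, n, 10), (y, n, 10)}

{(a, n, 10), (k, n, 10), (q, a, 25), (x, a, 25), (x, n, 10), (y, n, 10)}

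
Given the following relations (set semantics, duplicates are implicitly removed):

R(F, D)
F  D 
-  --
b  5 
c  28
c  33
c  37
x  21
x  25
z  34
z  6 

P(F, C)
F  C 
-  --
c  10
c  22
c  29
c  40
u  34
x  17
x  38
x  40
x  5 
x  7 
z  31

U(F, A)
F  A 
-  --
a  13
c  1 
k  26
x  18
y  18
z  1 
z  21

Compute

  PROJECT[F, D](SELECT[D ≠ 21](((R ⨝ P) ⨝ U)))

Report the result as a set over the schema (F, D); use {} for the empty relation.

{(c, 28), (c, 33), (c, 37), (x, 25), (z, 34), (z, 6)}

R ⋈ P (natural join on F): {(c, 28, 10), (c, 28, 22), (c, 28, 29), (c, 28, 40), (c, 33, 10), (c, 33, 22), (c, 33, 29), (c, 33, 40), (c, 37, 10), (c, 37, 22), (c, 37, 29), (c, 37, 40), (x, 21, 17), (x, 21, 38), (x, 21, 40), (x, 21, 5), (x, 21, 7), (x, 25, 17), (x, 25, 38), (x, 25, 40), (x, 25, 5), (x, 25, 7), (z, 34, 31), (z, 6, 31)}
(R ⨝ P) ⋈ U (natural join on F): {(c, 28, 10, 1), (c, 28, 22, 1), (c, 28, 29, 1), (c, 28, 40, 1), (c, 33, 10, 1), (c, 33, 22, 1), (c, 33, 29, 1), (c, 33, 40, 1), (c, 37, 10, 1), (c, 37, 22, 1), (c, 37, 29, 1), (c, 37, 40, 1), (x, 21, 17, 18), (x, 21, 38, 18), (x, 21, 40, 18), (x, 21, 5, 18), (x, 21, 7, 18), (x, 25, 17, 18), (x, 25, 38, 18), (x, 25, 40, 18), (x, 25, 5, 18), (x, 25, 7, 18), (z, 34, 31, 1), (z, 34, 31, 21), (z, 6, 31, 1), (z, 6, 31, 21)}
Selection D ≠ 21: {(c, 28, 10, 1), (c, 28, 22, 1), (c, 28, 29, 1), (c, 28, 40, 1), (c, 33, 10, 1), (c, 33, 22, 1), (c, 33, 29, 1), (c, 33, 40, 1), (c, 37, 10, 1), (c, 37, 22, 1), (c, 37, 29, 1), (c, 37, 40, 1), (x, 25, 17, 18), (x, 25, 38, 18), (x, 25, 40, 18), (x, 25, 5, 18), (x, 25, 7, 18), (z, 34, 31, 1), (z, 34, 31, 21), (z, 6, 31, 1), (z, 6, 31, 21)}
π_{F, D} gives {(c, 28), (c, 33), (c, 37), (x, 25), (z, 34), (z, 6)} (15 duplicate(s) eliminated).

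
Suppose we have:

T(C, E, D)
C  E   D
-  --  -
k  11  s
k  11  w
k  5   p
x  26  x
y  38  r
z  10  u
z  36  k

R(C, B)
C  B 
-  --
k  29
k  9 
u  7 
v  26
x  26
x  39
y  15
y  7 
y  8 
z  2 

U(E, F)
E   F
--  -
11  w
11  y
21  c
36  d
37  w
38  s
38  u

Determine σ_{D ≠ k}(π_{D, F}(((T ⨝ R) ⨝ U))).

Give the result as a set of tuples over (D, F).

{(r, s), (r, u), (s, w), (s, y), (w, w), (w, y)}

Joining T and R on C yields {(k, 11, s, 29), (k, 11, s, 9), (k, 11, w, 29), (k, 11, w, 9), (k, 5, p, 29), (k, 5, p, 9), (x, 26, x, 26), (x, 26, x, 39), (y, 38, r, 15), (y, 38, r, 7), (y, 38, r, 8), (z, 10, u, 2), (z, 36, k, 2)}.
Joining (T ⨝ R) and U on E yields {(k, 11, s, 29, w), (k, 11, s, 29, y), (k, 11, s, 9, w), (k, 11, s, 9, y), (k, 11, w, 29, w), (k, 11, w, 29, y), (k, 11, w, 9, w), (k, 11, w, 9, y), (y, 38, r, 15, s), (y, 38, r, 15, u), (y, 38, r, 7, s), (y, 38, r, 7, u), (y, 38, r, 8, s), (y, 38, r, 8, u), (z, 36, k, 2, d)}.
Keep only column(s) D, F (8 duplicate(s) eliminated): {(k, d), (r, s), (r, u), (s, w), (s, y), (w, w), (w, y)}
Filtering on D ≠ k leaves {(r, s), (r, u), (s, w), (s, y), (w, w), (w, y)}.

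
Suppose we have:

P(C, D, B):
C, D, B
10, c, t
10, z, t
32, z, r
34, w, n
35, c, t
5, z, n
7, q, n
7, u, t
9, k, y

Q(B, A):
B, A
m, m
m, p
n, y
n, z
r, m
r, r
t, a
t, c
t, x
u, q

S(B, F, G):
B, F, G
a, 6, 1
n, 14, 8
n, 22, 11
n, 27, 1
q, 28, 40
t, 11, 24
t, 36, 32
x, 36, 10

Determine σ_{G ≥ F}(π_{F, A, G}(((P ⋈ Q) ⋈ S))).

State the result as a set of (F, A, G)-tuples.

Natural join on B: {(10, c, t, a), (10, c, t, c), (10, c, t, x), (10, z, t, a), (10, z, t, c), (10, z, t, x), (32, z, r, m), (32, z, r, r), (34, w, n, y), (34, w, n, z), (35, c, t, a), (35, c, t, c), (35, c, t, x), (5, z, n, y), (5, z, n, z), (7, q, n, y), (7, q, n, z), (7, u, t, a), (7, u, t, c), (7, u, t, x)}
Natural join on B: {(10, c, t, a, 11, 24), (10, c, t, a, 36, 32), (10, c, t, c, 11, 24), (10, c, t, c, 36, 32), (10, c, t, x, 11, 24), (10, c, t, x, 36, 32), (10, z, t, a, 11, 24), (10, z, t, a, 36, 32), (10, z, t, c, 11, 24), (10, z, t, c, 36, 32), (10, z, t, x, 11, 24), (10, z, t, x, 36, 32), (34, w, n, y, 14, 8), (34, w, n, y, 22, 11), (34, w, n, y, 27, 1), (34, w, n, z, 14, 8), (34, w, n, z, 22, 11), (34, w, n, z, 27, 1), (35, c, t, a, 11, 24), (35, c, t, a, 36, 32), (35, c, t, c, 11, 24), (35, c, t, c, 36, 32), (35, c, t, x, 11, 24), (35, c, t, x, 36, 32), (5, z, n, y, 14, 8), (5, z, n, y, 22, 11), (5, z, n, y, 27, 1), (5, z, n, z, 14, 8), (5, z, n, z, 22, 11), (5, z, n, z, 27, 1), (7, q, n, y, 14, 8), (7, q, n, y, 22, 11), (7, q, n, y, 27, 1), (7, q, n, z, 14, 8), (7, q, n, z, 22, 11), (7, q, n, z, 27, 1), (7, u, t, a, 11, 24), (7, u, t, a, 36, 32), (7, u, t, c, 11, 24), (7, u, t, c, 36, 32), (7, u, t, x, 11, 24), (7, u, t, x, 36, 32)}
Projecting to F, A, G (30 duplicate(s) eliminated): {(11, a, 24), (11, c, 24), (11, x, 24), (14, y, 8), (14, z, 8), (22, y, 11), (22, z, 11), (27, y, 1), (27, z, 1), (36, a, 32), (36, c, 32), (36, x, 32)}
Filtering on G ≥ F leaves {(11, a, 24), (11, c, 24), (11, x, 24)}.

{(11, a, 24), (11, c, 24), (11, x, 24)}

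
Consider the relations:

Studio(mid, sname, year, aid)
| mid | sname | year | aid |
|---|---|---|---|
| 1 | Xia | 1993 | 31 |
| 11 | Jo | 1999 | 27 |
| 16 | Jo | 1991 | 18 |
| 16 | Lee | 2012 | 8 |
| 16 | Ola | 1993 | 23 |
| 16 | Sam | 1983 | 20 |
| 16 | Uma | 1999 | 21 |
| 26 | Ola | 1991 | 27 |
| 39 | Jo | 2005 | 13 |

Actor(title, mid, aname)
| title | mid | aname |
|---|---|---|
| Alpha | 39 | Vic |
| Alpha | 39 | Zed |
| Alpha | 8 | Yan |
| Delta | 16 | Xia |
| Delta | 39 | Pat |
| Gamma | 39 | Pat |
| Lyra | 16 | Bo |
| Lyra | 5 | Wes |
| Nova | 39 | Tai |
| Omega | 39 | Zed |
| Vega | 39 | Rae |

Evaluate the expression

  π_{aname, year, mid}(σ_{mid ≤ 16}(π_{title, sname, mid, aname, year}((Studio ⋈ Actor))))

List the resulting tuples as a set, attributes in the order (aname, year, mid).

Natural join on mid: {(16, Jo, 1991, 18, Delta, Xia), (16, Jo, 1991, 18, Lyra, Bo), (16, Lee, 2012, 8, Delta, Xia), (16, Lee, 2012, 8, Lyra, Bo), (16, Ola, 1993, 23, Delta, Xia), (16, Ola, 1993, 23, Lyra, Bo), (16, Sam, 1983, 20, Delta, Xia), (16, Sam, 1983, 20, Lyra, Bo), (16, Uma, 1999, 21, Delta, Xia), (16, Uma, 1999, 21, Lyra, Bo), (39, Jo, 2005, 13, Alpha, Vic), (39, Jo, 2005, 13, Alpha, Zed), (39, Jo, 2005, 13, Delta, Pat), (39, Jo, 2005, 13, Gamma, Pat), (39, Jo, 2005, 13, Nova, Tai), (39, Jo, 2005, 13, Omega, Zed), (39, Jo, 2005, 13, Vega, Rae)}
π[title, sname, mid, aname, year]: project onto (title, sname, mid, aname, year) → {(Alpha, Jo, 39, Vic, 2005), (Alpha, Jo, 39, Zed, 2005), (Delta, Jo, 16, Xia, 1991), (Delta, Jo, 39, Pat, 2005), (Delta, Lee, 16, Xia, 2012), (Delta, Ola, 16, Xia, 1993), (Delta, Sam, 16, Xia, 1983), (Delta, Uma, 16, Xia, 1999), (Gamma, Jo, 39, Pat, 2005), (Lyra, Jo, 16, Bo, 1991), (Lyra, Lee, 16, Bo, 2012), (Lyra, Ola, 16, Bo, 1993), (Lyra, Sam, 16, Bo, 1983), (Lyra, Uma, 16, Bo, 1999), (Nova, Jo, 39, Tai, 2005), (Omega, Jo, 39, Zed, 2005), (Vega, Jo, 39, Rae, 2005)}
Apply σ_{mid ≤ 16}; surviving tuples: {(Delta, Jo, 16, Xia, 1991), (Delta, Lee, 16, Xia, 2012), (Delta, Ola, 16, Xia, 1993), (Delta, Sam, 16, Xia, 1983), (Delta, Uma, 16, Xia, 1999), (Lyra, Jo, 16, Bo, 1991), (Lyra, Lee, 16, Bo, 2012), (Lyra, Ola, 16, Bo, 1993), (Lyra, Sam, 16, Bo, 1983), (Lyra, Uma, 16, Bo, 1999)}
π[aname, year, mid]: project onto (aname, year, mid) → {(Bo, 1983, 16), (Bo, 1991, 16), (Bo, 1993, 16), (Bo, 1999, 16), (Bo, 2012, 16), (Xia, 1983, 16), (Xia, 1991, 16), (Xia, 1993, 16), (Xia, 1999, 16), (Xia, 2012, 16)}

{(Bo, 1983, 16), (Bo, 1991, 16), (Bo, 1993, 16), (Bo, 1999, 16), (Bo, 2012, 16), (Xia, 1983, 16), (Xia, 1991, 16), (Xia, 1993, 16), (Xia, 1999, 16), (Xia, 2012, 16)}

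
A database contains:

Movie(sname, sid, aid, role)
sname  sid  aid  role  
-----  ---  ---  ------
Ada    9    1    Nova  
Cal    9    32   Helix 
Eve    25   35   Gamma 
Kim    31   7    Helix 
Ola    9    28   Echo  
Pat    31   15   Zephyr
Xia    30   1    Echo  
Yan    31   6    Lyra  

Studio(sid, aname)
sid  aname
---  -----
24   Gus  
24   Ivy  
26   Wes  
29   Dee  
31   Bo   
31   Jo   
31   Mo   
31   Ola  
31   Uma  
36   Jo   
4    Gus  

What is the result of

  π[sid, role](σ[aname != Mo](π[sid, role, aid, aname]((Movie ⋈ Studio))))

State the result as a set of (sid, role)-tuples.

{(31, Helix), (31, Lyra), (31, Zephyr)}

Movie ⋈ Studio (natural join on sid): {(Kim, 31, 7, Helix, Bo), (Kim, 31, 7, Helix, Jo), (Kim, 31, 7, Helix, Mo), (Kim, 31, 7, Helix, Ola), (Kim, 31, 7, Helix, Uma), (Pat, 31, 15, Zephyr, Bo), (Pat, 31, 15, Zephyr, Jo), (Pat, 31, 15, Zephyr, Mo), (Pat, 31, 15, Zephyr, Ola), (Pat, 31, 15, Zephyr, Uma), (Yan, 31, 6, Lyra, Bo), (Yan, 31, 6, Lyra, Jo), (Yan, 31, 6, Lyra, Mo), (Yan, 31, 6, Lyra, Ola), (Yan, 31, 6, Lyra, Uma)}
Keep only column(s) sid, role, aid, aname: {(31, Helix, 7, Bo), (31, Helix, 7, Jo), (31, Helix, 7, Mo), (31, Helix, 7, Ola), (31, Helix, 7, Uma), (31, Lyra, 6, Bo), (31, Lyra, 6, Jo), (31, Lyra, 6, Mo), (31, Lyra, 6, Ola), (31, Lyra, 6, Uma), (31, Zephyr, 15, Bo), (31, Zephyr, 15, Jo), (31, Zephyr, 15, Mo), (31, Zephyr, 15, Ola), (31, Zephyr, 15, Uma)}
Apply σ_{aname != Mo}; surviving tuples: {(31, Helix, 7, Bo), (31, Helix, 7, Jo), (31, Helix, 7, Ola), (31, Helix, 7, Uma), (31, Lyra, 6, Bo), (31, Lyra, 6, Jo), (31, Lyra, 6, Ola), (31, Lyra, 6, Uma), (31, Zephyr, 15, Bo), (31, Zephyr, 15, Jo), (31, Zephyr, 15, Ola), (31, Zephyr, 15, Uma)}
Keep only column(s) sid, role (9 duplicate(s) eliminated): {(31, Helix), (31, Lyra), (31, Zephyr)}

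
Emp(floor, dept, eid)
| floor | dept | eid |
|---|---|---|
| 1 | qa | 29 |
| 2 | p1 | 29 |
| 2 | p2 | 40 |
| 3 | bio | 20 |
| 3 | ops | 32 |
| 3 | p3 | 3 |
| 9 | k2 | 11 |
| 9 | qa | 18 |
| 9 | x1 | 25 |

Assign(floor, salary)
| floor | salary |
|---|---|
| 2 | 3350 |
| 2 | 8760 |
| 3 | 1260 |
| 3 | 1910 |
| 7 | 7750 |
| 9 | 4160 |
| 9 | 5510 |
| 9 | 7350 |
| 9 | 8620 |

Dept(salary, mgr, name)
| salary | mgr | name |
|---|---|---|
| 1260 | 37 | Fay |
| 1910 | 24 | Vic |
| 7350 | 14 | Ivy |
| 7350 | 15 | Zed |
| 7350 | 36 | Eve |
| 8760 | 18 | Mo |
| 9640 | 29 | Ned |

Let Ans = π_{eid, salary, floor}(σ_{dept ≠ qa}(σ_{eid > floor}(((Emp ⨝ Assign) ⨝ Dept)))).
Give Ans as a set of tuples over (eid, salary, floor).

Natural join on floor: {(2, p1, 29, 3350), (2, p1, 29, 8760), (2, p2, 40, 3350), (2, p2, 40, 8760), (3, bio, 20, 1260), (3, bio, 20, 1910), (3, ops, 32, 1260), (3, ops, 32, 1910), (3, p3, 3, 1260), (3, p3, 3, 1910), (9, k2, 11, 4160), (9, k2, 11, 5510), (9, k2, 11, 7350), (9, k2, 11, 8620), (9, qa, 18, 4160), (9, qa, 18, 5510), (9, qa, 18, 7350), (9, qa, 18, 8620), (9, x1, 25, 4160), (9, x1, 25, 5510), (9, x1, 25, 7350), (9, x1, 25, 8620)}
Natural join on salary: {(2, p1, 29, 8760, 18, Mo), (2, p2, 40, 8760, 18, Mo), (3, bio, 20, 1260, 37, Fay), (3, bio, 20, 1910, 24, Vic), (3, ops, 32, 1260, 37, Fay), (3, ops, 32, 1910, 24, Vic), (3, p3, 3, 1260, 37, Fay), (3, p3, 3, 1910, 24, Vic), (9, k2, 11, 7350, 14, Ivy), (9, k2, 11, 7350, 15, Zed), (9, k2, 11, 7350, 36, Eve), (9, qa, 18, 7350, 14, Ivy), (9, qa, 18, 7350, 15, Zed), (9, qa, 18, 7350, 36, Eve), (9, x1, 25, 7350, 14, Ivy), (9, x1, 25, 7350, 15, Zed), (9, x1, 25, 7350, 36, Eve)}
Apply σ_{eid > floor}; surviving tuples: {(2, p1, 29, 8760, 18, Mo), (2, p2, 40, 8760, 18, Mo), (3, bio, 20, 1260, 37, Fay), (3, bio, 20, 1910, 24, Vic), (3, ops, 32, 1260, 37, Fay), (3, ops, 32, 1910, 24, Vic), (9, k2, 11, 7350, 14, Ivy), (9, k2, 11, 7350, 15, Zed), (9, k2, 11, 7350, 36, Eve), (9, qa, 18, 7350, 14, Ivy), (9, qa, 18, 7350, 15, Zed), (9, qa, 18, 7350, 36, Eve), (9, x1, 25, 7350, 14, Ivy), (9, x1, 25, 7350, 15, Zed), (9, x1, 25, 7350, 36, Eve)}
Apply σ_{dept ≠ qa}; surviving tuples: {(2, p1, 29, 8760, 18, Mo), (2, p2, 40, 8760, 18, Mo), (3, bio, 20, 1260, 37, Fay), (3, bio, 20, 1910, 24, Vic), (3, ops, 32, 1260, 37, Fay), (3, ops, 32, 1910, 24, Vic), (9, k2, 11, 7350, 14, Ivy), (9, k2, 11, 7350, 15, Zed), (9, k2, 11, 7350, 36, Eve), (9, x1, 25, 7350, 14, Ivy), (9, x1, 25, 7350, 15, Zed), (9, x1, 25, 7350, 36, Eve)}
π[eid, salary, floor]: project onto (eid, salary, floor) (4 duplicate(s) eliminated) → {(11, 7350, 9), (20, 1260, 3), (20, 1910, 3), (25, 7350, 9), (29, 8760, 2), (32, 1260, 3), (32, 1910, 3), (40, 8760, 2)}

{(11, 7350, 9), (20, 1260, 3), (20, 1910, 3), (25, 7350, 9), (29, 8760, 2), (32, 1260, 3), (32, 1910, 3), (40, 8760, 2)}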